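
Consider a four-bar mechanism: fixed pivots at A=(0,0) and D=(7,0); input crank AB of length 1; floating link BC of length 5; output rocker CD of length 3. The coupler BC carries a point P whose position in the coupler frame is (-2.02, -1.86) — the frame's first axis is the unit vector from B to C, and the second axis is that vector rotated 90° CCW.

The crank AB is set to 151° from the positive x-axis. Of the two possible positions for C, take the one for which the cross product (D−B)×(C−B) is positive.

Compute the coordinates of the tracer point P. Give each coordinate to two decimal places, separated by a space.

-2.77 -1.51

A=(0,0), D=(7.00,0)
B = A + 1.00·(cos151°, sin151°) = (-0.8746, 0.4848)
|BD| = 7.8895
circle(B,5.00) ∩ circle(D,3.00): a=4.9588, h=0.6408
  candidates: C₊=(4.1142,0.8197) cross=5.056; C₋=(4.0354,-0.4595) cross=-5.056
  mode + wants cross > 0 → take C=(4.1142,0.8197) (cross=5.056)
ex = (C−B)/|BC| = (0.9978,0.0670); ey = (-0.0670,0.9978)
P = B + -2.02·ex + -1.86·ey = (-2.7655,-1.5063)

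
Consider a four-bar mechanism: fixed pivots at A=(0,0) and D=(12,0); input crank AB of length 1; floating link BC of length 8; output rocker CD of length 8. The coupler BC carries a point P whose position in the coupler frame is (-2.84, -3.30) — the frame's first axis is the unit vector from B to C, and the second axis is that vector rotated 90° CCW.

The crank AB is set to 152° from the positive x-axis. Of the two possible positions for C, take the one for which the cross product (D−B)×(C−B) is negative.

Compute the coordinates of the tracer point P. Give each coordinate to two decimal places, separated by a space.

A=(0,0), D=(12.00,0)
B = A + 1.00·(cos152°, sin152°) = (-0.8829, 0.4695)
|BD| = 12.8915
circle(B,8.00) ∩ circle(D,8.00): a=6.4457, h=4.7384
  candidates: C₊=(5.7311,4.9700) cross=61.085; C₋=(5.3860,-4.5005) cross=-61.085
  mode - wants cross < 0 → take C=(5.3860,-4.5005) (cross=-61.085)
ex = (C−B)/|BC| = (0.7836,-0.6212); ey = (0.6212,0.7836)
P = B + -2.84·ex + -3.30·ey = (-5.1585,-0.3521)

-5.16 -0.35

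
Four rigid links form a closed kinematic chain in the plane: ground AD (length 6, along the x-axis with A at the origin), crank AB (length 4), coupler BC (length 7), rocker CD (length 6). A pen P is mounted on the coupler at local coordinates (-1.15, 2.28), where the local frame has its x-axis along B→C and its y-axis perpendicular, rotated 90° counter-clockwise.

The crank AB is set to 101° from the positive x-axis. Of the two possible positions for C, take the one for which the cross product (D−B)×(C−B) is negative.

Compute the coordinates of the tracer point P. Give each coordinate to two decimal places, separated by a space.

1.21 5.54

A=(0,0), D=(6.00,0)
B = A + 4.00·(cos101°, sin101°) = (-0.7632, 3.9265)
|BD| = 7.8204
circle(B,7.00) ∩ circle(D,6.00): a=4.7414, h=5.1497
  candidates: C₊=(5.9228,5.9995) cross=40.273; C₋=(0.7516,-2.9076) cross=-40.273
  mode - wants cross < 0 → take C=(0.7516,-2.9076) (cross=-40.273)
ex = (C−B)/|BC| = (0.2164,-0.9763); ey = (0.9763,0.2164)
P = B + -1.15·ex + 2.28·ey = (1.2139,5.5427)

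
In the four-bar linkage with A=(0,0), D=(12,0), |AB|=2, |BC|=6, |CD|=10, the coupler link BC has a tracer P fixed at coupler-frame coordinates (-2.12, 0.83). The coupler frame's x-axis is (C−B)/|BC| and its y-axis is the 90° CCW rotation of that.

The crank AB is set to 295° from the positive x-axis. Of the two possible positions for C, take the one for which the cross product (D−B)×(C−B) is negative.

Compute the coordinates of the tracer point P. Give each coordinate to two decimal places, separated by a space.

0.22 0.38

A=(0,0), D=(12.00,0)
B = A + 2.00·(cos295°, sin295°) = (0.8452, -1.8126)
|BD| = 11.3011
circle(B,6.00) ∩ circle(D,10.00): a=2.8189, h=5.2966
  candidates: C₊=(2.7782,3.8675) cross=59.857; C₋=(4.4772,-6.5885) cross=-59.857
  mode - wants cross < 0 → take C=(4.4772,-6.5885) (cross=-59.857)
ex = (C−B)/|BC| = (0.6053,-0.7960); ey = (0.7960,0.6053)
P = B + -2.12·ex + 0.83·ey = (0.2226,0.3773)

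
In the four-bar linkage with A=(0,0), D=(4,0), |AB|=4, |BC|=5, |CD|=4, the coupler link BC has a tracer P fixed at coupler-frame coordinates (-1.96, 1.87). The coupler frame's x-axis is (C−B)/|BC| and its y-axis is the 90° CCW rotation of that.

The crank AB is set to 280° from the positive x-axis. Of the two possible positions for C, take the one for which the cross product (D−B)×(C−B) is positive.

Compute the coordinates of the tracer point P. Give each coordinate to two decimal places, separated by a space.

-0.94 -6.10

A=(0,0), D=(4.00,0)
B = A + 4.00·(cos280°, sin280°) = (0.6946, -3.9392)
|BD| = 5.1423
circle(B,5.00) ∩ circle(D,4.00): a=3.4462, h=3.6226
  candidates: C₊=(0.1347,1.0293) cross=18.629; C₋=(5.6849,-3.6278) cross=-18.629
  mode + wants cross > 0 → take C=(0.1347,1.0293) (cross=18.629)
ex = (C−B)/|BC| = (-0.1120,0.9937); ey = (-0.9937,-0.1120)
P = B + -1.96·ex + 1.87·ey = (-0.9442,-6.0963)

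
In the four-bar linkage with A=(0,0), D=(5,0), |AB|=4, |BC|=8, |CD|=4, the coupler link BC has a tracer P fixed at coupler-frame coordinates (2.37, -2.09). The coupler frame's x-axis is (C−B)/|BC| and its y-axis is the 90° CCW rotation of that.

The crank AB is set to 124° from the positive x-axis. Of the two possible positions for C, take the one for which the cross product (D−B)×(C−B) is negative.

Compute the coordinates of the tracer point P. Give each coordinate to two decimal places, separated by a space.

A=(0,0), D=(5.00,0)
B = A + 4.00·(cos124°, sin124°) = (-2.2368, 3.3162)
|BD| = 7.9604
circle(B,8.00) ∩ circle(D,4.00): a=6.9951, h=3.8818
  candidates: C₊=(5.7396,3.9310) cross=30.901; C₋=(2.5054,-3.1268) cross=-30.901
  mode - wants cross < 0 → take C=(2.5054,-3.1268) (cross=-30.901)
ex = (C−B)/|BC| = (0.5928,-0.8054); ey = (0.8054,0.5928)
P = B + 2.37·ex + -2.09·ey = (-2.5151,0.1685)

-2.52 0.17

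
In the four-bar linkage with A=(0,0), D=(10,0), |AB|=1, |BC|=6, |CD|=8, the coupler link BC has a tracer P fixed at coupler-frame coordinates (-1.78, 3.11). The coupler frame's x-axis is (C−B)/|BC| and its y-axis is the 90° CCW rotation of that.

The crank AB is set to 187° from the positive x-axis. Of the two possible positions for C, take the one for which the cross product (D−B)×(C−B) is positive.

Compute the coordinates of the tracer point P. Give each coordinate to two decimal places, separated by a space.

-4.46 0.76

A=(0,0), D=(10.00,0)
B = A + 1.00·(cos187°, sin187°) = (-0.9925, -0.1219)
|BD| = 10.9932
circle(B,6.00) ∩ circle(D,8.00): a=4.2231, h=4.2621
  candidates: C₊=(3.1830,4.1868) cross=46.854; C₋=(3.2775,-4.3369) cross=-46.854
  mode + wants cross > 0 → take C=(3.1830,4.1868) (cross=46.854)
ex = (C−B)/|BC| = (0.6959,0.7181); ey = (-0.7181,0.6959)
P = B + -1.78·ex + 3.11·ey = (-4.4646,0.7642)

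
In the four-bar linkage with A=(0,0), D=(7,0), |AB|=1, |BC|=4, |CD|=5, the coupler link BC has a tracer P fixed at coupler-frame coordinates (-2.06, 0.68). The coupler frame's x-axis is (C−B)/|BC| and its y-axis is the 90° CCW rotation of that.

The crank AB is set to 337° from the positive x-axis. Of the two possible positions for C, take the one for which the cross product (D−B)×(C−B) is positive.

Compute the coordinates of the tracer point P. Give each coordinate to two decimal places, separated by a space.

A=(0,0), D=(7.00,0)
B = A + 1.00·(cos337°, sin337°) = (0.9205, -0.3907)
|BD| = 6.0920
circle(B,4.00) ∩ circle(D,5.00): a=2.3074, h=3.2674
  candidates: C₊=(3.0135,3.0180) cross=19.905; C₋=(3.4327,-3.5035) cross=-19.905
  mode + wants cross > 0 → take C=(3.0135,3.0180) (cross=19.905)
ex = (C−B)/|BC| = (0.5233,0.8522); ey = (-0.8522,0.5233)
P = B + -2.06·ex + 0.68·ey = (-0.7369,-1.7904)

-0.74 -1.79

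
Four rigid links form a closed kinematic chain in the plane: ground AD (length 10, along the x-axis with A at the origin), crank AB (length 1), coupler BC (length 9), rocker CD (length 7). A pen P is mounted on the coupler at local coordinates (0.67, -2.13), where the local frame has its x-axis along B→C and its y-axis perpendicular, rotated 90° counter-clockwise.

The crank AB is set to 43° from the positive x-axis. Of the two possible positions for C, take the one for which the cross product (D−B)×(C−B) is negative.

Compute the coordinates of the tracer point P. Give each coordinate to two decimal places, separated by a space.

-0.44 -1.22

A=(0,0), D=(10.00,0)
B = A + 1.00·(cos43°, sin43°) = (0.7314, 0.6820)
|BD| = 9.2937
circle(B,9.00) ∩ circle(D,7.00): a=6.3684, h=6.3595
  candidates: C₊=(7.5493,6.5570) cross=59.103; C₋=(6.6160,-6.1277) cross=-59.103
  mode - wants cross < 0 → take C=(6.6160,-6.1277) (cross=-59.103)
ex = (C−B)/|BC| = (0.6538,-0.7566); ey = (0.7566,0.6538)
P = B + 0.67·ex + -2.13·ey = (-0.4422,-1.2176)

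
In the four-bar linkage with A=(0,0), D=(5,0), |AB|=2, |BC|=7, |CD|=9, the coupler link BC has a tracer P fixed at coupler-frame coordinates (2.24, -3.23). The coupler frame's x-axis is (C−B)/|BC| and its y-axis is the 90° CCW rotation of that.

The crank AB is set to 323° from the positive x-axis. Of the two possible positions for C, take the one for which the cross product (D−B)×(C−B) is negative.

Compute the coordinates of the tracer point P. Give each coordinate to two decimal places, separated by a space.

-1.73 -3.30

A=(0,0), D=(5.00,0)
B = A + 2.00·(cos323°, sin323°) = (1.5973, -1.2036)
|BD| = 3.6093
circle(B,7.00) ∩ circle(D,9.00): a=-2.6283, h=6.4878
  candidates: C₊=(-3.0441,4.0364) cross=23.417; C₋=(1.2830,-8.1966) cross=-23.417
  mode - wants cross < 0 → take C=(1.2830,-8.1966) (cross=-23.417)
ex = (C−B)/|BC| = (-0.0449,-0.9990); ey = (0.9990,-0.0449)
P = B + 2.24·ex + -3.23·ey = (-1.7300,-3.2963)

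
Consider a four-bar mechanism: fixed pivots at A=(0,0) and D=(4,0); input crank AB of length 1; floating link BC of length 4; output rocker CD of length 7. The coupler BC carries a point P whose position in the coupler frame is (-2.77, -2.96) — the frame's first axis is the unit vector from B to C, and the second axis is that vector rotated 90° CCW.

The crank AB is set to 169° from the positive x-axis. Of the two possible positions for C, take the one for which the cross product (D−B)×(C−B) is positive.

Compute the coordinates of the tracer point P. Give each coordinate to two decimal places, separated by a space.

A=(0,0), D=(4.00,0)
B = A + 1.00·(cos169°, sin169°) = (-0.9816, 0.1908)
|BD| = 4.9853
circle(B,4.00) ∩ circle(D,7.00): a=-0.8171, h=3.9157
  candidates: C₊=(-1.6483,4.1349) cross=19.521; C₋=(-1.9480,-3.6907) cross=-19.521
  mode + wants cross > 0 → take C=(-1.6483,4.1349) (cross=19.521)
ex = (C−B)/|BC| = (-0.1667,0.9860); ey = (-0.9860,-0.1667)
P = B + -2.77·ex + -2.96·ey = (2.3986,-2.0471)

2.40 -2.05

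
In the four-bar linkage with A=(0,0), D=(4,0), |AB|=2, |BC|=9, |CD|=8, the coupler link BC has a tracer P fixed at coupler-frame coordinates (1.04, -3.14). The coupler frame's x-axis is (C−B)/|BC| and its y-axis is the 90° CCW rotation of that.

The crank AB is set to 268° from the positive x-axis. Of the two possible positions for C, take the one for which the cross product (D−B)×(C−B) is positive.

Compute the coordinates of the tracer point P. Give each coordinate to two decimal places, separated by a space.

A=(0,0), D=(4.00,0)
B = A + 2.00·(cos268°, sin268°) = (-0.0698, -1.9988)
|BD| = 4.5341
circle(B,9.00) ∩ circle(D,8.00): a=4.1417, h=7.9904
  candidates: C₊=(0.1254,6.9991) cross=36.229; C₋=(7.1702,-7.3451) cross=-36.229
  mode + wants cross > 0 → take C=(0.1254,6.9991) (cross=36.229)
ex = (C−B)/|BC| = (0.0217,0.9998); ey = (-0.9998,0.0217)
P = B + 1.04·ex + -3.14·ey = (3.0920,-1.0271)

3.09 -1.03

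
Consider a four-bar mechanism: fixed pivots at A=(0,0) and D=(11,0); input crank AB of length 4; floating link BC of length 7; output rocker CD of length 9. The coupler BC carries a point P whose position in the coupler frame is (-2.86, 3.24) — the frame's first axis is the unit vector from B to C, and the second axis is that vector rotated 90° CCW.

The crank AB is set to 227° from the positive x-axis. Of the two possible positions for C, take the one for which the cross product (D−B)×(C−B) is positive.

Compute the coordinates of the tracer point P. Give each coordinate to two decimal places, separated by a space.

-7.04 -2.65

A=(0,0), D=(11.00,0)
B = A + 4.00·(cos227°, sin227°) = (-2.7280, -2.9254)
|BD| = 14.0362
circle(B,7.00) ∩ circle(D,9.00): a=5.8782, h=3.8009
  candidates: C₊=(2.2290,2.0171) cross=53.350; C₋=(3.8133,-5.4177) cross=-53.350
  mode + wants cross > 0 → take C=(2.2290,2.0171) (cross=53.350)
ex = (C−B)/|BC| = (0.7081,0.7061); ey = (-0.7061,0.7081)
P = B + -2.86·ex + 3.24·ey = (-7.0409,-2.6504)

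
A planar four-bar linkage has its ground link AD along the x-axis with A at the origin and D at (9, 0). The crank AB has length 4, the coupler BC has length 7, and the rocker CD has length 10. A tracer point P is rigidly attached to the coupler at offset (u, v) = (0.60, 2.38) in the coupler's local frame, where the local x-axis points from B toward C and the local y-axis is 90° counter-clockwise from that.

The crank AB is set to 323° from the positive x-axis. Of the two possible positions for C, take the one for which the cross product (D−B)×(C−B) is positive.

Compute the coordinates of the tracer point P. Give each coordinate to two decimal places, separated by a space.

0.83 -3.08

A=(0,0), D=(9.00,0)
B = A + 4.00·(cos323°, sin323°) = (3.1945, -2.4073)
|BD| = 6.2848
circle(B,7.00) ∩ circle(D,10.00): a=-0.9151, h=6.9399
  candidates: C₊=(-0.3089,3.6529) cross=43.616; C₋=(5.0075,-9.1684) cross=-43.616
  mode + wants cross > 0 → take C=(-0.3089,3.6529) (cross=43.616)
ex = (C−B)/|BC| = (-0.5005,0.8657); ey = (-0.8657,-0.5005)
P = B + 0.60·ex + 2.38·ey = (0.8338,-3.0790)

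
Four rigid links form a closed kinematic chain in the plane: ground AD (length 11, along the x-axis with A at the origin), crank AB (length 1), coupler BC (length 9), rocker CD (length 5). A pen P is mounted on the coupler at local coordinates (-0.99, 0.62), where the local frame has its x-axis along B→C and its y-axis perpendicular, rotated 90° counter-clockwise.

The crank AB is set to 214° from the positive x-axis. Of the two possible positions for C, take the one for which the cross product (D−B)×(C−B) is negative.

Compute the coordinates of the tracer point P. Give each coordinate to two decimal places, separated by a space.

A=(0,0), D=(11.00,0)
B = A + 1.00·(cos214°, sin214°) = (-0.8290, -0.5592)
|BD| = 11.8422
circle(B,9.00) ∩ circle(D,5.00): a=8.2855, h=3.5142
  candidates: C₊=(7.2813,3.3424) cross=41.616; C₋=(7.6132,-3.6783) cross=-41.616
  mode - wants cross < 0 → take C=(7.6132,-3.6783) (cross=-41.616)
ex = (C−B)/|BC| = (0.9380,-0.3466); ey = (0.3466,0.9380)
P = B + -0.99·ex + 0.62·ey = (-1.5428,0.3655)

-1.54 0.37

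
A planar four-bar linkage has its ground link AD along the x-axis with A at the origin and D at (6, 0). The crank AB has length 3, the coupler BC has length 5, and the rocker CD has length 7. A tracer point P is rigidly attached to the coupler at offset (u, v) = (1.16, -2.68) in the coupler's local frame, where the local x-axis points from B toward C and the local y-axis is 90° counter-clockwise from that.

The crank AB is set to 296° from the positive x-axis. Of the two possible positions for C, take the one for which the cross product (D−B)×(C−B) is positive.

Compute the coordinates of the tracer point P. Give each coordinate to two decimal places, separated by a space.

A=(0,0), D=(6.00,0)
B = A + 3.00·(cos296°, sin296°) = (1.3151, -2.6964)
|BD| = 5.4054
circle(B,5.00) ∩ circle(D,7.00): a=0.4827, h=4.9766
  candidates: C₊=(-0.7490,1.8577) cross=26.901; C₋=(4.2160,-6.7688) cross=-26.901
  mode + wants cross > 0 → take C=(-0.7490,1.8577) (cross=26.901)
ex = (C−B)/|BC| = (-0.4128,0.9108); ey = (-0.9108,-0.4128)
P = B + 1.16·ex + -2.68·ey = (3.2772,-0.5335)

3.28 -0.53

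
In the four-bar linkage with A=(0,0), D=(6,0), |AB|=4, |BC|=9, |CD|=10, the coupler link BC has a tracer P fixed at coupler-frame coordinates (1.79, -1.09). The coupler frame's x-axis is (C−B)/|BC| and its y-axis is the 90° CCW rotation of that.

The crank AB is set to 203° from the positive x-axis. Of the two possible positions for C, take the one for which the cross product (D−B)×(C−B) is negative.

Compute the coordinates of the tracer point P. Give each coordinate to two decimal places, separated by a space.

-3.54 -3.65

A=(0,0), D=(6.00,0)
B = A + 4.00·(cos203°, sin203°) = (-3.6820, -1.5629)
|BD| = 9.8074
circle(B,9.00) ∩ circle(D,10.00): a=3.9350, h=8.0942
  candidates: C₊=(-1.0872,7.0549) cross=79.382; C₋=(1.4926,-8.9266) cross=-79.382
  mode - wants cross < 0 → take C=(1.4926,-8.9266) (cross=-79.382)
ex = (C−B)/|BC| = (0.5750,-0.8182); ey = (0.8182,0.5750)
P = B + 1.79·ex + -1.09·ey = (-3.5447,-3.6542)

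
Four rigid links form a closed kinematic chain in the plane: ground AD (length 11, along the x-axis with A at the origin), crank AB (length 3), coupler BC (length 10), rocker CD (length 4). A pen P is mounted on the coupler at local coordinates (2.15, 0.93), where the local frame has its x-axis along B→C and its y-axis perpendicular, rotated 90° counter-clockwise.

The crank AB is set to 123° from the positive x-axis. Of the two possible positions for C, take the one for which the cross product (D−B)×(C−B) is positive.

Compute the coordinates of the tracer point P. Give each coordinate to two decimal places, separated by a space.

A=(0,0), D=(11.00,0)
B = A + 3.00·(cos123°, sin123°) = (-1.6339, 2.5160)
|BD| = 12.8820
circle(B,10.00) ∩ circle(D,4.00): a=9.7014, h=2.4256
  candidates: C₊=(8.3544,3.0001) cross=31.247; C₋=(7.4069,-1.7577) cross=-31.247
  mode + wants cross > 0 → take C=(8.3544,3.0001) (cross=31.247)
ex = (C−B)/|BC| = (0.9988,0.0484); ey = (-0.0484,0.9988)
P = B + 2.15·ex + 0.93·ey = (0.4685,3.5490)

0.47 3.55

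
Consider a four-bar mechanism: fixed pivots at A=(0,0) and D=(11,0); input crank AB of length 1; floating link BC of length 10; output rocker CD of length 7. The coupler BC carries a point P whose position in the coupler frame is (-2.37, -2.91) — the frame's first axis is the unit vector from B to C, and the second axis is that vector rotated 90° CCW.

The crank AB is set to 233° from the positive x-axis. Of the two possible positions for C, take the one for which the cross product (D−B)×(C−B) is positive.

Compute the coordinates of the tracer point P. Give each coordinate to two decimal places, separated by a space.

-0.50 -4.55

A=(0,0), D=(11.00,0)
B = A + 1.00·(cos233°, sin233°) = (-0.6018, -0.7986)
|BD| = 11.6293
circle(B,10.00) ∩ circle(D,7.00): a=8.0074, h=5.9901
  candidates: C₊=(6.9753,5.7273) cross=69.661; C₋=(7.7980,-6.2247) cross=-69.661
  mode + wants cross > 0 → take C=(6.9753,5.7273) (cross=69.661)
ex = (C−B)/|BC| = (0.7577,0.6526); ey = (-0.6526,0.7577)
P = B + -2.37·ex + -2.91·ey = (-0.4985,-4.5502)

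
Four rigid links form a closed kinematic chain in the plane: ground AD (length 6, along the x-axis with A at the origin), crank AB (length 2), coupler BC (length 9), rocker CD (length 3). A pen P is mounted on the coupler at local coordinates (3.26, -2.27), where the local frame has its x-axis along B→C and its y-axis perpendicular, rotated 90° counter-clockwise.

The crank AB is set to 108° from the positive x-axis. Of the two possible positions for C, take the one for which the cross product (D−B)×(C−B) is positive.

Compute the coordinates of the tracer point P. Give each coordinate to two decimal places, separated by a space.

2.62 -0.40

A=(0,0), D=(6.00,0)
B = A + 2.00·(cos108°, sin108°) = (-0.6180, 1.9021)
|BD| = 6.8860
circle(B,9.00) ∩ circle(D,3.00): a=8.6710, h=2.4111
  candidates: C₊=(8.3816,1.8242) cross=16.603; C₋=(7.0496,-2.8104) cross=-16.603
  mode + wants cross > 0 → take C=(8.3816,1.8242) (cross=16.603)
ex = (C−B)/|BC| = (1.0000,-0.0087); ey = (0.0087,1.0000)
P = B + 3.26·ex + -2.27·ey = (2.6222,-0.3960)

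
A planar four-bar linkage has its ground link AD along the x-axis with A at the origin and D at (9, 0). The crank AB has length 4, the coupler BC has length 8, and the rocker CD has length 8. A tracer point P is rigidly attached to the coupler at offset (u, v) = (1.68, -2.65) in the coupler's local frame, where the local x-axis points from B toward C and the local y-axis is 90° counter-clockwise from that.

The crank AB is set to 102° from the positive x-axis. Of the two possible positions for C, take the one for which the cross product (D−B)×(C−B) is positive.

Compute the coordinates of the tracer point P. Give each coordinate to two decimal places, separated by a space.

1.87 2.31

A=(0,0), D=(9.00,0)
B = A + 4.00·(cos102°, sin102°) = (-0.8316, 3.9126)
|BD| = 10.5816
circle(B,8.00) ∩ circle(D,8.00): a=5.2908, h=6.0006
  candidates: C₊=(6.3029,7.5317) cross=63.496; C₋=(1.8654,-3.6191) cross=-63.496
  mode + wants cross > 0 → take C=(6.3029,7.5317) (cross=63.496)
ex = (C−B)/|BC| = (0.8918,0.4524); ey = (-0.4524,0.8918)
P = B + 1.68·ex + -2.65·ey = (1.8654,2.3093)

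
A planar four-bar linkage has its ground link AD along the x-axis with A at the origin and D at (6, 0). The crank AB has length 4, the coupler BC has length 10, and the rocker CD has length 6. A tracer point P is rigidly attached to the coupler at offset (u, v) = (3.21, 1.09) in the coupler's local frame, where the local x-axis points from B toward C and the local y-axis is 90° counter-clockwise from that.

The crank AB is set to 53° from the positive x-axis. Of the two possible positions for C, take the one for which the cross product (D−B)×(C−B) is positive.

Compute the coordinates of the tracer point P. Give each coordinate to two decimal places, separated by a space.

5.79 3.32

A=(0,0), D=(6.00,0)
B = A + 4.00·(cos53°, sin53°) = (2.4073, 3.1945)
|BD| = 4.8076
circle(B,10.00) ∩ circle(D,6.00): a=9.0599, h=4.2329
  candidates: C₊=(11.9905,0.3377) cross=20.350; C₋=(6.3651,-5.9889) cross=-20.350
  mode + wants cross > 0 → take C=(11.9905,0.3377) (cross=20.350)
ex = (C−B)/|BC| = (0.9583,-0.2857); ey = (0.2857,0.9583)
P = B + 3.21·ex + 1.09·ey = (5.7949,3.3221)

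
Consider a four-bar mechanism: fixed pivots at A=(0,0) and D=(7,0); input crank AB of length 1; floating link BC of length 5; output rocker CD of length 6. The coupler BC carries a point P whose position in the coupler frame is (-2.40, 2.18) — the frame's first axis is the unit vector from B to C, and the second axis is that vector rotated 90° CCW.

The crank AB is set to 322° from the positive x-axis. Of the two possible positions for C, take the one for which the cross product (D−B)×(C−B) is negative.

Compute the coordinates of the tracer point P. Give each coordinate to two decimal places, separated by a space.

1.35 2.58

A=(0,0), D=(7.00,0)
B = A + 1.00·(cos322°, sin322°) = (0.7880, -0.6157)
|BD| = 6.2424
circle(B,5.00) ∩ circle(D,6.00): a=2.2401, h=4.4701
  candidates: C₊=(2.5764,4.0536) cross=27.904; C₋=(3.4581,-4.8430) cross=-27.904
  mode - wants cross < 0 → take C=(3.4581,-4.8430) (cross=-27.904)
ex = (C−B)/|BC| = (0.5340,-0.8455); ey = (0.8455,0.5340)
P = B + -2.40·ex + 2.18·ey = (1.3495,2.5776)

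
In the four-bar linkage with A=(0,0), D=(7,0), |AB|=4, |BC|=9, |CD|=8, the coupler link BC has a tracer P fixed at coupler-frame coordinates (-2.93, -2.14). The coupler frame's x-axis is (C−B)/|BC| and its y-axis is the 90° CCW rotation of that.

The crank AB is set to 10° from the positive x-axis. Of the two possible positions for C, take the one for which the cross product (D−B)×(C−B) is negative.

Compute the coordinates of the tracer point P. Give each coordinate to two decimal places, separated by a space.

A=(0,0), D=(7.00,0)
B = A + 4.00·(cos10°, sin10°) = (3.9392, 0.6946)
|BD| = 3.1386
circle(B,9.00) ∩ circle(D,8.00): a=4.2775, h=7.9185
  candidates: C₊=(9.8631,7.4701) cross=24.853; C₋=(6.3583,-7.9742) cross=-24.853
  mode - wants cross < 0 → take C=(6.3583,-7.9742) (cross=-24.853)
ex = (C−B)/|BC| = (0.2688,-0.9632); ey = (0.9632,0.2688)
P = B + -2.93·ex + -2.14·ey = (1.0905,2.9416)

1.09 2.94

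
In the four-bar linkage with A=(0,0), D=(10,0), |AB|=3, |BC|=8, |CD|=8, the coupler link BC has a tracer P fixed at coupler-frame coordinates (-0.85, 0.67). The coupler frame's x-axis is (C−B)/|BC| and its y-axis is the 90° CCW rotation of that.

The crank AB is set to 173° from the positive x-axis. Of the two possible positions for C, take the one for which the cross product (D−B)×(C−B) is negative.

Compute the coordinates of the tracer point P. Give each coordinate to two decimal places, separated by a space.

A=(0,0), D=(10.00,0)
B = A + 3.00·(cos173°, sin173°) = (-2.9776, 0.3656)
|BD| = 12.9828
circle(B,8.00) ∩ circle(D,8.00): a=6.4914, h=4.6757
  candidates: C₊=(3.6429,4.8566) cross=60.703; C₋=(3.3795,-4.4910) cross=-60.703
  mode - wants cross < 0 → take C=(3.3795,-4.4910) (cross=-60.703)
ex = (C−B)/|BC| = (0.7946,-0.6071); ey = (0.6071,0.7946)
P = B + -0.85·ex + 0.67·ey = (-3.2463,1.4140)

-3.25 1.41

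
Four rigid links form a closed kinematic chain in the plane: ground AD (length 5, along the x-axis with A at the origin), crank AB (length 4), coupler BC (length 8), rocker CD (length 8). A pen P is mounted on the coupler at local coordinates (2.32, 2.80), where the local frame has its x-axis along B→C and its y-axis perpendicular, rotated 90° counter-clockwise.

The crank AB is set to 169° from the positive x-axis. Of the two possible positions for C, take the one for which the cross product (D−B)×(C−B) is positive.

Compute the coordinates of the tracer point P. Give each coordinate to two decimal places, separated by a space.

-4.65 4.33

A=(0,0), D=(5.00,0)
B = A + 4.00·(cos169°, sin169°) = (-3.9265, 0.7632)
|BD| = 8.9591
circle(B,8.00) ∩ circle(D,8.00): a=4.4795, h=6.6283
  candidates: C₊=(1.1014,6.9858) cross=59.383; C₋=(-0.0279,-6.2225) cross=-59.383
  mode + wants cross > 0 → take C=(1.1014,6.9858) (cross=59.383)
ex = (C−B)/|BC| = (0.6285,0.7778); ey = (-0.7778,0.6285)
P = B + 2.32·ex + 2.80·ey = (-4.6463,4.3275)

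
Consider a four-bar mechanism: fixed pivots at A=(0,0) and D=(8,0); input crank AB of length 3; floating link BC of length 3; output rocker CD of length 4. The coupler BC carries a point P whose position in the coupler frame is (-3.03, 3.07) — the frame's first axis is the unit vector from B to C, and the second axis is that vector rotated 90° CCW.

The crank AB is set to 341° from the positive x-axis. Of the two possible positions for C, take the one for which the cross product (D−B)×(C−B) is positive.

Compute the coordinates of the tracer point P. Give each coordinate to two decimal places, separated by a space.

-1.34 -2.06

A=(0,0), D=(8.00,0)
B = A + 3.00·(cos341°, sin341°) = (2.8366, -0.9767)
|BD| = 5.2550
circle(B,3.00) ∩ circle(D,4.00): a=1.9615, h=2.2699
  candidates: C₊=(4.3420,1.6182) cross=11.929; C₋=(5.1857,-2.8425) cross=-11.929
  mode + wants cross > 0 → take C=(4.3420,1.6182) (cross=11.929)
ex = (C−B)/|BC| = (0.5018,0.8650); ey = (-0.8650,0.5018)
P = B + -3.03·ex + 3.07·ey = (-1.3394,-2.0571)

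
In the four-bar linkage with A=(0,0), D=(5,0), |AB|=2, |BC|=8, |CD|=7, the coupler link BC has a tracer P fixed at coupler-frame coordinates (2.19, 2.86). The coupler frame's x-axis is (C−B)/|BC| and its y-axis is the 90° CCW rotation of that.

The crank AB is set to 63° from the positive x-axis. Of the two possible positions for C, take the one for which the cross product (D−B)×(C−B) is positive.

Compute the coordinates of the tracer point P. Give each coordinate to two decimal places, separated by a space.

A=(0,0), D=(5.00,0)
B = A + 2.00·(cos63°, sin63°) = (0.9080, 1.7820)
|BD| = 4.4632
circle(B,8.00) ∩ circle(D,7.00): a=3.9120, h=6.9783
  candidates: C₊=(7.2808,6.6180) cross=31.145; C₋=(1.7084,-6.1778) cross=-31.145
  mode + wants cross > 0 → take C=(7.2808,6.6180) (cross=31.145)
ex = (C−B)/|BC| = (0.7966,0.6045); ey = (-0.6045,0.7966)
P = B + 2.19·ex + 2.86·ey = (0.9237,5.3842)

0.92 5.38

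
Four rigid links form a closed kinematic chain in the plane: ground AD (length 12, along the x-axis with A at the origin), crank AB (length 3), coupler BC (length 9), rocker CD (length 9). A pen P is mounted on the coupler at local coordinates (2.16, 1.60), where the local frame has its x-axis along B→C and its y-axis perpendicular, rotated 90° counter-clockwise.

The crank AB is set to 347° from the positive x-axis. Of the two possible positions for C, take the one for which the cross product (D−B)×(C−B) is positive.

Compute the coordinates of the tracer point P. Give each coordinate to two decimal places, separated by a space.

A=(0,0), D=(12.00,0)
B = A + 3.00·(cos347°, sin347°) = (2.9231, -0.6749)
|BD| = 9.1019
circle(B,9.00) ∩ circle(D,9.00): a=4.5510, h=7.7646
  candidates: C₊=(6.8859,7.4058) cross=70.673; C₋=(8.0373,-8.0806) cross=-70.673
  mode + wants cross > 0 → take C=(6.8859,7.4058) (cross=70.673)
ex = (C−B)/|BC| = (0.4403,0.8978); ey = (-0.8978,0.4403)
P = B + 2.16·ex + 1.60·ey = (2.4376,1.9690)

2.44 1.97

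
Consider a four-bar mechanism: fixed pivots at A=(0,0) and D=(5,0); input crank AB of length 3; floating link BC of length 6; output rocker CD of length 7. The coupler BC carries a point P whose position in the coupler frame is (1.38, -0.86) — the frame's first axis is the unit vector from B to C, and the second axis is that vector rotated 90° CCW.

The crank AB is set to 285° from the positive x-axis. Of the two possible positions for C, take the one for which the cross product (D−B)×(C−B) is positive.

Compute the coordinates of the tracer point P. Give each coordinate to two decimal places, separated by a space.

1.06 -1.30

A=(0,0), D=(5.00,0)
B = A + 3.00·(cos285°, sin285°) = (0.7765, -2.8978)
|BD| = 5.1221
circle(B,6.00) ∩ circle(D,7.00): a=1.2920, h=5.8592
  candidates: C₊=(-1.4730,2.6646) cross=30.011; C₋=(5.1567,-6.9982) cross=-30.011
  mode + wants cross > 0 → take C=(-1.4730,2.6646) (cross=30.011)
ex = (C−B)/|BC| = (-0.3749,0.9271); ey = (-0.9271,-0.3749)
P = B + 1.38·ex + -0.86·ey = (1.0563,-1.2960)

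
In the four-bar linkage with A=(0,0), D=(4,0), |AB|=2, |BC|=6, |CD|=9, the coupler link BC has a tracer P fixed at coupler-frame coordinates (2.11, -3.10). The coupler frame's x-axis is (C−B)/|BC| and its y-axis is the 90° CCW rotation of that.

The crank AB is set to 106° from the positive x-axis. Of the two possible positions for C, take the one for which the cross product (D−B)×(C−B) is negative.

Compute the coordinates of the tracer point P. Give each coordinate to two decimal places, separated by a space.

A=(0,0), D=(4.00,0)
B = A + 2.00·(cos106°, sin106°) = (-0.5513, 1.9225)
|BD| = 4.9407
circle(B,6.00) ∩ circle(D,9.00): a=-2.0837, h=5.6266
  candidates: C₊=(-0.2813,7.9164) cross=27.799; C₋=(-4.6602,-2.4498) cross=-27.799
  mode - wants cross < 0 → take C=(-4.6602,-2.4498) (cross=-27.799)
ex = (C−B)/|BC| = (-0.6848,-0.7287); ey = (0.7287,-0.6848)
P = B + 2.11·ex + -3.10·ey = (-4.2553,2.5079)

-4.26 2.51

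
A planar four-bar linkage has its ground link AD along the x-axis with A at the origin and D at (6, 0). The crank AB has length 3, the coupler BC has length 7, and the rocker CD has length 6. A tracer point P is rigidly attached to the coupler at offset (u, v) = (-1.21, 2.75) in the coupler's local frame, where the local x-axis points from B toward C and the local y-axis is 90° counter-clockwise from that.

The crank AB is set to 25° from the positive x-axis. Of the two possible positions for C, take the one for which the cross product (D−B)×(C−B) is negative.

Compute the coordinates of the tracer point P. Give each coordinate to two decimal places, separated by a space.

A=(0,0), D=(6.00,0)
B = A + 3.00·(cos25°, sin25°) = (2.7189, 1.2679)
|BD| = 3.5175
circle(B,7.00) ∩ circle(D,6.00): a=3.6067, h=5.9993
  candidates: C₊=(8.2455,5.5639) cross=21.103; C₋=(3.9207,-5.6282) cross=-21.103
  mode - wants cross < 0 → take C=(3.9207,-5.6282) (cross=-21.103)
ex = (C−B)/|BC| = (0.1717,-0.9852); ey = (0.9852,0.1717)
P = B + -1.21·ex + 2.75·ey = (5.2203,2.9320)

5.22 2.93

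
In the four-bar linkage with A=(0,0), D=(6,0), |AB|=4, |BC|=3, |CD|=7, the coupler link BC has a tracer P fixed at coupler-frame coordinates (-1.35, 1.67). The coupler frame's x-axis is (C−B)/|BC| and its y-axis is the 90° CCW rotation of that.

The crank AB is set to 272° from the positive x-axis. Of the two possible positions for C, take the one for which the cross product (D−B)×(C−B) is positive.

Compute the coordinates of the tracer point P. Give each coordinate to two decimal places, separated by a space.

-0.96 -5.84

A=(0,0), D=(6.00,0)
B = A + 4.00·(cos272°, sin272°) = (0.1396, -3.9976)
|BD| = 7.0940
circle(B,3.00) ∩ circle(D,7.00): a=0.7277, h=2.9104
  candidates: C₊=(-0.8993,-1.1832) cross=20.646; C₋=(2.3808,-5.9918) cross=-20.646
  mode + wants cross > 0 → take C=(-0.8993,-1.1832) (cross=20.646)
ex = (C−B)/|BC| = (-0.3463,0.9381); ey = (-0.9381,-0.3463)
P = B + -1.35·ex + 1.67·ey = (-0.9596,-5.8423)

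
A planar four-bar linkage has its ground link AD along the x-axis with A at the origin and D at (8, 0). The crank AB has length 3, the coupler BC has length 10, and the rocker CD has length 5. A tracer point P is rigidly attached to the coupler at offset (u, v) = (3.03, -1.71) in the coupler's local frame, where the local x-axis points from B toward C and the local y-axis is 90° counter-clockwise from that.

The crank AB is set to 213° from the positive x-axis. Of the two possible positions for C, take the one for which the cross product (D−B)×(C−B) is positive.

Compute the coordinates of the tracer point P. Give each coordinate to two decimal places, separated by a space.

A=(0,0), D=(8.00,0)
B = A + 3.00·(cos213°, sin213°) = (-2.5160, -1.6339)
|BD| = 10.6422
circle(B,10.00) ∩ circle(D,5.00): a=8.8448, h=4.6658
  candidates: C₊=(5.5076,4.3345) cross=49.654; C₋=(6.9403,-4.8864) cross=-49.654
  mode + wants cross > 0 → take C=(5.5076,4.3345) (cross=49.654)
ex = (C−B)/|BC| = (0.8024,0.5968); ey = (-0.5968,0.8024)
P = B + 3.03·ex + -1.71·ey = (0.9357,-1.1975)

0.94 -1.20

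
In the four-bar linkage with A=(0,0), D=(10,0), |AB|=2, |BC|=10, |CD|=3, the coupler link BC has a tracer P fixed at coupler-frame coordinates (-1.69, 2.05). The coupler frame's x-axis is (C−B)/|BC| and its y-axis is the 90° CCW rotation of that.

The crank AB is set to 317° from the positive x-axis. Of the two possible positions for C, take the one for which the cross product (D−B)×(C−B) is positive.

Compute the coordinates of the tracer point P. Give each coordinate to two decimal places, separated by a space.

A=(0,0), D=(10.00,0)
B = A + 2.00·(cos317°, sin317°) = (1.4627, -1.3640)
|BD| = 8.6456
circle(B,10.00) ∩ circle(D,3.00): a=9.5856, h=2.8489
  candidates: C₊=(10.4788,2.9615) cross=24.631; C₋=(11.3777,-2.6649) cross=-24.631
  mode + wants cross > 0 → take C=(10.4788,2.9615) (cross=24.631)
ex = (C−B)/|BC| = (0.9016,0.4326); ey = (-0.4326,0.9016)
P = B + -1.69·ex + 2.05·ey = (-0.9477,-0.2467)

-0.95 -0.25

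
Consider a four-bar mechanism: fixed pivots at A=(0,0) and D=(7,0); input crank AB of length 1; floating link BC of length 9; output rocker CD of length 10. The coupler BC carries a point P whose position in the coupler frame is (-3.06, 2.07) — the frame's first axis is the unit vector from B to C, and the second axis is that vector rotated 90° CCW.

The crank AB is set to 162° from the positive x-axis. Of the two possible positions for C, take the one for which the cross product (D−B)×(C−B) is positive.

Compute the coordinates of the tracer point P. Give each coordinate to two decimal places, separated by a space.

A=(0,0), D=(7.00,0)
B = A + 1.00·(cos162°, sin162°) = (-0.9511, 0.3090)
|BD| = 7.9571
circle(B,9.00) ∩ circle(D,10.00): a=2.7846, h=8.5584
  candidates: C₊=(2.1638,8.7528) cross=68.100; C₋=(1.4991,-8.3511) cross=-68.100
  mode + wants cross > 0 → take C=(2.1638,8.7528) (cross=68.100)
ex = (C−B)/|BC| = (0.3461,0.9382); ey = (-0.9382,0.3461)
P = B + -3.06·ex + 2.07·ey = (-3.9522,-1.8454)

-3.95 -1.85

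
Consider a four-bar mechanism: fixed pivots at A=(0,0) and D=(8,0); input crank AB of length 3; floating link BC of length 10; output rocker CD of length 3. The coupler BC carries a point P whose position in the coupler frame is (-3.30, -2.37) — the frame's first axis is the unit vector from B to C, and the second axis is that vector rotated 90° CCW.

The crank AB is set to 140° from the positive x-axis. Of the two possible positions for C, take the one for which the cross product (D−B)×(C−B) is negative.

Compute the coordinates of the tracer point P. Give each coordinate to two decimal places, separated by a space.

-6.32 1.33

A=(0,0), D=(8.00,0)
B = A + 3.00·(cos140°, sin140°) = (-2.2981, 1.9284)
|BD| = 10.4771
circle(B,10.00) ∩ circle(D,3.00): a=9.5814, h=2.8631
  candidates: C₊=(7.6465,2.9791) cross=29.998; C₋=(6.5926,-2.6494) cross=-29.998
  mode - wants cross < 0 → take C=(6.5926,-2.6494) (cross=-29.998)
ex = (C−B)/|BC| = (0.8891,-0.4578); ey = (0.4578,0.8891)
P = B + -3.30·ex + -2.37·ey = (-6.3170,1.3319)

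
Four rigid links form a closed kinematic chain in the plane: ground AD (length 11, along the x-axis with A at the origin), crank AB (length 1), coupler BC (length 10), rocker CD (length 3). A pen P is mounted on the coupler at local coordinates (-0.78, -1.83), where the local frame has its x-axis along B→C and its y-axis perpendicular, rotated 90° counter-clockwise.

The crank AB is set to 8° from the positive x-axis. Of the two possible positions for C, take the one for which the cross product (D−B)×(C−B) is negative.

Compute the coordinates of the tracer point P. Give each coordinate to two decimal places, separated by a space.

-0.32 -1.36

A=(0,0), D=(11.00,0)
B = A + 1.00·(cos8°, sin8°) = (0.9903, 0.1392)
|BD| = 10.0107
circle(B,10.00) ∩ circle(D,3.00): a=9.5505, h=2.9645
  candidates: C₊=(10.5810,2.9706) cross=29.677; C₋=(10.4986,-2.9578) cross=-29.677
  mode - wants cross < 0 → take C=(10.4986,-2.9578) (cross=-29.677)
ex = (C−B)/|BC| = (0.9508,-0.3097); ey = (0.3097,0.9508)
P = B + -0.78·ex + -1.83·ey = (-0.3181,-1.3593)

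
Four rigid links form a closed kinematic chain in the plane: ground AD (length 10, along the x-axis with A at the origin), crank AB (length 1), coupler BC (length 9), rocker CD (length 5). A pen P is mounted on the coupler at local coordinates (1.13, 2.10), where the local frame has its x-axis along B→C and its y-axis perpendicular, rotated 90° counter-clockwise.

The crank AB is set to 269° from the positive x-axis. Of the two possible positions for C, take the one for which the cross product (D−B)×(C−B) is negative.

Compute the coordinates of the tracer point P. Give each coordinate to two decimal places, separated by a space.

1.87 0.46

A=(0,0), D=(10.00,0)
B = A + 1.00·(cos269°, sin269°) = (-0.0175, -0.9998)
|BD| = 10.0672
circle(B,9.00) ∩ circle(D,5.00): a=7.8149, h=4.4640
  candidates: C₊=(7.3155,4.2182) cross=44.940; C₋=(8.2022,-4.6656) cross=-44.940
  mode - wants cross < 0 → take C=(8.2022,-4.6656) (cross=-44.940)
ex = (C−B)/|BC| = (0.9133,-0.4073); ey = (0.4073,0.9133)
P = B + 1.13·ex + 2.10·ey = (1.8699,0.4578)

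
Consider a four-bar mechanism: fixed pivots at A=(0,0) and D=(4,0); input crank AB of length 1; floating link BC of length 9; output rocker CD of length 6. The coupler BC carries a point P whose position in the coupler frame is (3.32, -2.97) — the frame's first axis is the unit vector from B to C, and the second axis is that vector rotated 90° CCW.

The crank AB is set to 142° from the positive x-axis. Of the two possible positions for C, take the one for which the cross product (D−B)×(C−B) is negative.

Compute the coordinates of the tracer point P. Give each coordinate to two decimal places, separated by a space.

A=(0,0), D=(4.00,0)
B = A + 1.00·(cos142°, sin142°) = (-0.7880, 0.6157)
|BD| = 4.8274
circle(B,9.00) ∩ circle(D,6.00): a=7.0746, h=5.5633
  candidates: C₊=(6.9383,5.2313) cross=26.856; C₋=(5.5193,-5.8045) cross=-26.856
  mode - wants cross < 0 → take C=(5.5193,-5.8045) (cross=-26.856)
ex = (C−B)/|BC| = (0.7008,-0.7133); ey = (0.7133,0.7008)
P = B + 3.32·ex + -2.97·ey = (-0.5800,-3.8341)

-0.58 -3.83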